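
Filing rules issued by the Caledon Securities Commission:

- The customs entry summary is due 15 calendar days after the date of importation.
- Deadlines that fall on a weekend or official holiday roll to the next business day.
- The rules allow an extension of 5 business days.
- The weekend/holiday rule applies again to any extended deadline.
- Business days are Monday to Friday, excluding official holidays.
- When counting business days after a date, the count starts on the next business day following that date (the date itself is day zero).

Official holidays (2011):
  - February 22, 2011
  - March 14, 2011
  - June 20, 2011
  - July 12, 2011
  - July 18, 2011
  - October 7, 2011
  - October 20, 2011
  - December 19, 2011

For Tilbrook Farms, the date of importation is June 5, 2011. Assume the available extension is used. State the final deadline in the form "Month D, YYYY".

15 calendar days after June 5, 2011 is June 20, 2011.
June 20, 2011 falls on a listed holiday. Rolling to the next business day gives June 21, 2011, a Tuesday.
The 5-business-day extension runs from June 21, 2011 to June 28, 2011.
June 28, 2011 (Tuesday) is already a business day.
Final deadline: June 28, 2011.

June 28, 2011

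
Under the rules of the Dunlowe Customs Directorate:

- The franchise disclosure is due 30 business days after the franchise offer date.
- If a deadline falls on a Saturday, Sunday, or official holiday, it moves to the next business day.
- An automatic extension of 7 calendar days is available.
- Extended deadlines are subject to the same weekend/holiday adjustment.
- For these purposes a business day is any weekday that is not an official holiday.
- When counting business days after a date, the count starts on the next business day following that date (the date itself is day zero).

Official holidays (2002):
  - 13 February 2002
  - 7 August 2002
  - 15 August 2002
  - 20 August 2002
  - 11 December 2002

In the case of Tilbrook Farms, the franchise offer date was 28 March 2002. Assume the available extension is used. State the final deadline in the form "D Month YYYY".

16 May 2002

Starting the day after 28 March 2002 and counting 30 business days lands on 9 May 2002.
Since 9 May 2002 is a Thursday and not a holiday, the date is unchanged.
Applying the 7-calendar-day extension: 9 May 2002 + 7 days = 16 May 2002.
16 May 2002 falls on a Thursday, which is a business day, so no adjustment is needed.
Final deadline: 16 May 2002.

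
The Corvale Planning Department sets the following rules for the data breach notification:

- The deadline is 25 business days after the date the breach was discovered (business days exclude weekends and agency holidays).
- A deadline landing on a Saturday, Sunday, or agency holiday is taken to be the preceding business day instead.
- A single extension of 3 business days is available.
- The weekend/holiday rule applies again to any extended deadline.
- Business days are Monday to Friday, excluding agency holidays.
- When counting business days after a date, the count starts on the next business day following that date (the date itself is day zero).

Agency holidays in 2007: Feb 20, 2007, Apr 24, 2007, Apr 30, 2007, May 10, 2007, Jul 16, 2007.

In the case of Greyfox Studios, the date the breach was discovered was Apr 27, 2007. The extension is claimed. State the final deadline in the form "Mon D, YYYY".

Starting the day after Apr 27, 2007 and counting 25 business days lands on Jun 5, 2007.
Jun 5, 2007 is a Tuesday and not a listed holiday, so it stands.
Applying the 3-business-day extension: 3 business days after Jun 5, 2007 is Jun 8, 2007.
Jun 8, 2007 is a Friday and not a listed holiday, so it stands.
The final due date is Jun 8, 2007.

Jun 8, 2007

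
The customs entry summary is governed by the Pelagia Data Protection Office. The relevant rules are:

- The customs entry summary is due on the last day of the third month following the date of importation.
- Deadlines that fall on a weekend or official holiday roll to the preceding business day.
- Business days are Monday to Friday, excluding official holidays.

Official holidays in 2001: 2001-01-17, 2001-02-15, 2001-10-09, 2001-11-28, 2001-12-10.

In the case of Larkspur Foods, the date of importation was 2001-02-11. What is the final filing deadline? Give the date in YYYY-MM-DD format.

2001-05-31

3 months after 2001-02-11 falls in May 2001; the last day of that month is 2001-05-31.
2001-05-31 (Thursday) is already a business day.
Final deadline: 2001-05-31.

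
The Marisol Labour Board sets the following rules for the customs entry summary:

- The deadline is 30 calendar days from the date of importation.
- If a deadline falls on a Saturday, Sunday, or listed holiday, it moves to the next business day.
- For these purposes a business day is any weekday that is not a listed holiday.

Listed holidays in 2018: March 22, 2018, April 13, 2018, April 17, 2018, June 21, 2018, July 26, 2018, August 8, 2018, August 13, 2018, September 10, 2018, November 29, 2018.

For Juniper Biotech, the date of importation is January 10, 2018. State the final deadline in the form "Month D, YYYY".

Trigger date January 10, 2018 + 30 calendar days = February 9, 2018.
Since February 9, 2018 is a Friday and not a holiday, the date is unchanged.
So the filing is due February 9, 2018.

February 9, 2018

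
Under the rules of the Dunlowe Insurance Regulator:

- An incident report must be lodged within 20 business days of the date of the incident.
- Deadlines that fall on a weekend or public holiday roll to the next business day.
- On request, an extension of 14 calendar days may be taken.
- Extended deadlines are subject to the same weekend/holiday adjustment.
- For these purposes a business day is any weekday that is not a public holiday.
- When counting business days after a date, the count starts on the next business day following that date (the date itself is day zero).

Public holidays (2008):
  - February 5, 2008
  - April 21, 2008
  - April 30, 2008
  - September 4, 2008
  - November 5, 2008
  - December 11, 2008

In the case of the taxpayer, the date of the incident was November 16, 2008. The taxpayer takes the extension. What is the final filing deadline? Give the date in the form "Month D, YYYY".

December 29, 2008

Starting the day after November 16, 2008 and counting 20 business days lands on December 15, 2008.
December 15, 2008 is a Monday and not a listed holiday, so it stands.
Applying the 14-calendar-day extension: December 15, 2008 + 14 days = December 29, 2008.
December 29, 2008 (Monday) is already a business day.
Deadline: December 29, 2008.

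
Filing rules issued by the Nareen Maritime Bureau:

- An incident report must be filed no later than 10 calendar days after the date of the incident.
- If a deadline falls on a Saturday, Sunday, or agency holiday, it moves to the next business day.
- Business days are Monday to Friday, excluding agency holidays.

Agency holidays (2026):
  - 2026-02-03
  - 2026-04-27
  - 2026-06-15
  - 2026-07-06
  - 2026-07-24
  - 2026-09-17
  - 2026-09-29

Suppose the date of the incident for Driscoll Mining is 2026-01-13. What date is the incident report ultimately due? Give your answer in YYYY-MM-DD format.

Adding 10 calendar days to 2026-01-13 gives 2026-01-23.
2026-01-23 falls on a Friday, which is a business day, so no adjustment is needed.
Deadline: 2026-01-23.

2026-01-23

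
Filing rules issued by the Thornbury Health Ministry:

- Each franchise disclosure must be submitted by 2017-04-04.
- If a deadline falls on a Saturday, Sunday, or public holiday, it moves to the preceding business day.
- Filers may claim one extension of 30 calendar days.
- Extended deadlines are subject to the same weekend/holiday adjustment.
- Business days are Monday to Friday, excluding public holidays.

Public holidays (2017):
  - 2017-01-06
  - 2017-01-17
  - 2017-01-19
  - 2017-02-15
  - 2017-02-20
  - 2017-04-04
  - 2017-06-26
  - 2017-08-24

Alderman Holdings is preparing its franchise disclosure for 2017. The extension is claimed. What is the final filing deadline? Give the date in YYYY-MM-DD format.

Start from the fixed due date, 2017-04-04.
2017-04-04 falls on a listed holiday. Rolling to the preceding business day gives 2017-04-03, a Monday.
With the 30-day extension, 2017-04-03 becomes 2017-05-03.
Since 2017-05-03 is a Wednesday and not a holiday, the date is unchanged.
The final due date is 2017-05-03.

2017-05-03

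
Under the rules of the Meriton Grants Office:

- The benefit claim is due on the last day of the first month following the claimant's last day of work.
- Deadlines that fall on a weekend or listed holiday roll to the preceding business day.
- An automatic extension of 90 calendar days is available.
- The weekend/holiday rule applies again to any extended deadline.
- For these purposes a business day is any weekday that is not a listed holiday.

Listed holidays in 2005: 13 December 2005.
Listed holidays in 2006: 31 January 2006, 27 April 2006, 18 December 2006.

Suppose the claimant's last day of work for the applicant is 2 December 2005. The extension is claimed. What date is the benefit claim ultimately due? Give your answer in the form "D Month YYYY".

28 April 2006

The first month after 2 December 2005 is January 2006, whose last day is 31 January 2006.
Because 31 January 2006 is a listed holiday, the deadline becomes 30 January 2006 (Monday).
Add the 90 calendar-day extension to 30 January 2006: 30 April 2006.
Because 30 April 2006 is a Sunday, the deadline becomes 28 April 2006 (Friday).
Final deadline: 28 April 2006.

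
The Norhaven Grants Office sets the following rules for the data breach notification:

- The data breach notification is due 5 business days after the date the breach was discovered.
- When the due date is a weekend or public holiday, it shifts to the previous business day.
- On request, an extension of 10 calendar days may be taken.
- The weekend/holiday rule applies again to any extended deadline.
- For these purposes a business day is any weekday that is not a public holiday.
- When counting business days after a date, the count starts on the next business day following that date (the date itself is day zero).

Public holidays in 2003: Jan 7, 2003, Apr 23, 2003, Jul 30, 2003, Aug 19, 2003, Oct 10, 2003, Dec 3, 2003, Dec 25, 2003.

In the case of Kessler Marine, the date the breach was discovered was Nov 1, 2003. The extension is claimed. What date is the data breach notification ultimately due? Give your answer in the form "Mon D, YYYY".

Nov 17, 2003

5 business days after Nov 1, 2003, excluding weekends and holidays, is Nov 7, 2003.
Since Nov 7, 2003 is a Friday and not a holiday, the date is unchanged.
With the 10-day extension, Nov 7, 2003 becomes Nov 17, 2003.
Nov 17, 2003 falls on a Monday, which is a business day, so no adjustment is needed.
So the filing is due Nov 17, 2003.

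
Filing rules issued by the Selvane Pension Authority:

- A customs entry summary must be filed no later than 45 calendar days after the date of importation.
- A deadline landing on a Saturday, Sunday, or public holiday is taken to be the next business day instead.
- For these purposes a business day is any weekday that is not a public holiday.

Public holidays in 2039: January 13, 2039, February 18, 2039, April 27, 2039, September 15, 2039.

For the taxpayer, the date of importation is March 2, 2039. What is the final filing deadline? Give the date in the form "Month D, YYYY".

April 18, 2039

Adding 45 calendar days to March 2, 2039 gives April 16, 2039.
April 16, 2039 is a Saturday, so it moves to the next business day, April 18, 2039 (Monday).
Final deadline: April 18, 2039.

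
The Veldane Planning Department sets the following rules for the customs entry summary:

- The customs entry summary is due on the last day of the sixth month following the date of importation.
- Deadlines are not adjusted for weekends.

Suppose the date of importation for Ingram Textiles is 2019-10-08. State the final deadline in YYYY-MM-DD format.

2020-04-30

The sixth month after 2019-10-08 is April 2020, whose last day is 2020-04-30.
No adjustment is made for weekends or holidays, so 2020-04-30 stands.
So the filing is due 2020-04-30.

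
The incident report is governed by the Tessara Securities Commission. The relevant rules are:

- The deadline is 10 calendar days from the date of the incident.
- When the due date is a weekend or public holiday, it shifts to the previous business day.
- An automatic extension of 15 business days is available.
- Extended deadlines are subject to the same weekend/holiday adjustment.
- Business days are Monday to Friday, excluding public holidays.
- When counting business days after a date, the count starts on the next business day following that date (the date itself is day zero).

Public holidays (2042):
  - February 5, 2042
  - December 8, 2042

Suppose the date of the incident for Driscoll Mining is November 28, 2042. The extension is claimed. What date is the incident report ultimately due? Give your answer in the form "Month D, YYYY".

December 29, 2042

Adding 10 calendar days to November 28, 2042 gives December 8, 2042.
December 8, 2042 is a listed holiday; the preceding business day is December 5, 2042 (Friday).
Counting 15 further business days from December 5, 2042 reaches December 29, 2042.
Since December 29, 2042 is a Monday and not a holiday, the date is unchanged.
Final deadline: December 29, 2042.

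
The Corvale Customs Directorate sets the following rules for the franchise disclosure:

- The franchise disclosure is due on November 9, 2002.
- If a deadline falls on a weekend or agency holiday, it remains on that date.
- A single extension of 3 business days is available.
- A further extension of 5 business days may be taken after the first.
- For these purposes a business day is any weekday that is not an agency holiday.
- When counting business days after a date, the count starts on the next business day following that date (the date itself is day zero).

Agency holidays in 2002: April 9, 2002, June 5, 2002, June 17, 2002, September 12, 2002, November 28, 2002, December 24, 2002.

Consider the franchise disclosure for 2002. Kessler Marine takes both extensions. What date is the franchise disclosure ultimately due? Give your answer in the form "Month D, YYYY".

The statutory due date is November 9, 2002.
November 9, 2002 falls on a Saturday. The rules make no weekend/holiday allowance, so it remains November 9, 2002.
The 3-business-day extension runs from November 9, 2002 to November 13, 2002.
No adjustment is made for weekends or holidays, so November 13, 2002 stands.
Counting 5 further business days from November 13, 2002 reaches November 20, 2002.
November 20, 2002 falls on a Wednesday. The rules make no weekend/holiday allowance, so it remains November 20, 2002.
So the filing is due November 20, 2002.

November 20, 2002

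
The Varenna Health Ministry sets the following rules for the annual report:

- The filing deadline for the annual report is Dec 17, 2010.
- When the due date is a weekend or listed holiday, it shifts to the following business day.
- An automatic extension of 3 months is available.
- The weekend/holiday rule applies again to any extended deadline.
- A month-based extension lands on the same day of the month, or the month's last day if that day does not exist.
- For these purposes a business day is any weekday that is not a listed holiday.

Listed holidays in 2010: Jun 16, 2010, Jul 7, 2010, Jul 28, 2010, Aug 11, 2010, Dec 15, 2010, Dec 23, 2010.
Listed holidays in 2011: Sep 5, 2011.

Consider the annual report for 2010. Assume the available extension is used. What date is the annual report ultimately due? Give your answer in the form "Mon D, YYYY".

Start from the fixed due date, Dec 17, 2010.
Since Dec 17, 2010 is a Friday and not a holiday, the date is unchanged.
The 3 months extension carries Dec 17, 2010 to Mar 17, 2011.
Mar 17, 2011 falls on a Thursday, which is a business day, so no adjustment is needed.
Deadline: Mar 17, 2011.

Mar 17, 2011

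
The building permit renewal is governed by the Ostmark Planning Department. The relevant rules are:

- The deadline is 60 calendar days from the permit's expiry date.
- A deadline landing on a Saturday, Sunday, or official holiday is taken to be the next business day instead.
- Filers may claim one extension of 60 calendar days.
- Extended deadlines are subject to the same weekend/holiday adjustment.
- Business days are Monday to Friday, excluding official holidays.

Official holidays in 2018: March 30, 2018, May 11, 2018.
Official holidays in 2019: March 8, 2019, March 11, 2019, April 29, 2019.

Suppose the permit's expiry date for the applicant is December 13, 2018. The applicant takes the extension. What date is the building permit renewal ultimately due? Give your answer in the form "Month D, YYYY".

April 12, 2019

Trigger date December 13, 2018 + 60 calendar days = February 11, 2019.
February 11, 2019 (Monday) is already a business day.
Add the 60 calendar-day extension to February 11, 2019: April 12, 2019.
April 12, 2019 is a Friday and not a listed holiday, so it stands.
The final due date is April 12, 2019.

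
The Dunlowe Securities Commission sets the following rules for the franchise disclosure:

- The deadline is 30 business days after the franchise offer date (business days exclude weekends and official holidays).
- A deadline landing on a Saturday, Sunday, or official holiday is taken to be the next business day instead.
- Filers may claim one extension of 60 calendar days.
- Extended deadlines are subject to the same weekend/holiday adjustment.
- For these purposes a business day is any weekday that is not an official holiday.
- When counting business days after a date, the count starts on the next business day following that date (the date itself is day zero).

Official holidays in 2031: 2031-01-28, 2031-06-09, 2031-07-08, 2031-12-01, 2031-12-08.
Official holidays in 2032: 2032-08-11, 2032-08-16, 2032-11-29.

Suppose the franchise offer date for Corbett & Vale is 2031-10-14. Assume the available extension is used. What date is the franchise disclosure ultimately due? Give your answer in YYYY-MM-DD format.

2032-01-26

Counting 30 business days after 2031-10-14 (skipping weekends and listed holidays) reaches 2031-11-25.
2031-11-25 falls on a Tuesday, which is a business day, so no adjustment is needed.
With the 60-day extension, 2031-11-25 becomes 2032-01-24.
Because 2032-01-24 is a Saturday, the deadline becomes 2032-01-26 (Monday).
So the filing is due 2032-01-26.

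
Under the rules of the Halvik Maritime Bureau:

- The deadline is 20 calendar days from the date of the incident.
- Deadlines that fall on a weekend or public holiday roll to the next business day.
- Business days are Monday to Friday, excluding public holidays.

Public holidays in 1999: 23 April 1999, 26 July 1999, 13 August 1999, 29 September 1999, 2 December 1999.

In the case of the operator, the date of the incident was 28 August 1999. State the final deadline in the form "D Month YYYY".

From 28 August 1999, 20 calendar days later is 17 September 1999.
17 September 1999 (Friday) is already a business day.
Deadline: 17 September 1999.

17 September 1999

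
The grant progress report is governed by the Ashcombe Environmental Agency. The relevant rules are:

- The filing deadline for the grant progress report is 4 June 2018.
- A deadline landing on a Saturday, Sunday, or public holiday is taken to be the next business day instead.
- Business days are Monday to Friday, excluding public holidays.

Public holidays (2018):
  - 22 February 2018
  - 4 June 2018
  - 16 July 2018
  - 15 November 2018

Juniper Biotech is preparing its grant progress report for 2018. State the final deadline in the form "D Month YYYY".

5 June 2018

The statutory due date is 4 June 2018.
4 June 2018 is a listed holiday, so it moves to the next business day, 5 June 2018 (Tuesday).
The final due date is 5 June 2018.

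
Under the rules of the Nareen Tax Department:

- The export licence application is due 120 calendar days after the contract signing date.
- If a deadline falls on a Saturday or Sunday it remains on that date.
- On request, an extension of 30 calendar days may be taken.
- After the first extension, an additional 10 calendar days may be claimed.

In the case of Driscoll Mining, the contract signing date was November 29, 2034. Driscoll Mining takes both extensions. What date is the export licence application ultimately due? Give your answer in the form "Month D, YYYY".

120 calendar days after November 29, 2034 is March 29, 2035.
March 29, 2035 falls on a Thursday. The rules make no weekend/holiday allowance, so it remains March 29, 2035.
With the 30-day extension, March 29, 2035 becomes April 28, 2035.
No adjustment is made for weekends or holidays, so April 28, 2035 stands.
The 10-calendar-day extension moves the deadline from April 28, 2035 to May 8, 2035.
No adjustment is made for weekends or holidays, so May 8, 2035 stands.
The final due date is May 8, 2035.

May 8, 2035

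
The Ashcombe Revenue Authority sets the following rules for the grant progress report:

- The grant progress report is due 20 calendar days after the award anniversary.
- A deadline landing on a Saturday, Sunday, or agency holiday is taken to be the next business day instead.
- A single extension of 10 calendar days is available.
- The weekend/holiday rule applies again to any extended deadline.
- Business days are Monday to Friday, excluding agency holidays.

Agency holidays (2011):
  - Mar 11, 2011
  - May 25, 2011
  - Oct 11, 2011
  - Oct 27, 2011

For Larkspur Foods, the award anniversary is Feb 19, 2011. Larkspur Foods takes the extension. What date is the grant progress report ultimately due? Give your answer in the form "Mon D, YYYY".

Mar 24, 2011

20 calendar days after Feb 19, 2011 is Mar 11, 2011.
Mar 11, 2011 is a listed holiday, so it moves to the next business day, Mar 14, 2011 (Monday).
Applying the 10-calendar-day extension: Mar 14, 2011 + 10 days = Mar 24, 2011.
Mar 24, 2011 falls on a Thursday, which is a business day, so no adjustment is needed.
The final due date is Mar 24, 2011.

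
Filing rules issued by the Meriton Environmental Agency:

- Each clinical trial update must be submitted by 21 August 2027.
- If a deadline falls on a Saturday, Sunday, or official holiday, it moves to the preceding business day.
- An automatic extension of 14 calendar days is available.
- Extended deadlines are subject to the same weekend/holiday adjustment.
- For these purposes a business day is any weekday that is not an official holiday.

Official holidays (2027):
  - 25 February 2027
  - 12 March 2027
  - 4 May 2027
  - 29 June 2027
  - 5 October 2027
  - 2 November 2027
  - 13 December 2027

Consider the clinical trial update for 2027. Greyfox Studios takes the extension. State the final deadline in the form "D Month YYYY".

Start from the fixed due date, 21 August 2027.
21 August 2027 is a Saturday; the preceding business day is 20 August 2027 (Friday).
Add the 14 calendar-day extension to 20 August 2027: 3 September 2027.
3 September 2027 (Friday) is already a business day.
Final deadline: 3 September 2027.

3 September 2027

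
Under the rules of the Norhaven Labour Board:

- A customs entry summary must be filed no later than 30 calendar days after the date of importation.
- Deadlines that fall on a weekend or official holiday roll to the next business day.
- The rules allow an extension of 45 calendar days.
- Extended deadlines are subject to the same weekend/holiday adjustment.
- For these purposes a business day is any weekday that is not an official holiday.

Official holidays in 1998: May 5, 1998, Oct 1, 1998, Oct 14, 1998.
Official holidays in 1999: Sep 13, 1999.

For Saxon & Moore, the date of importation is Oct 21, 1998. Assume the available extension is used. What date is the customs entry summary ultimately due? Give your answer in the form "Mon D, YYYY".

Jan 4, 1999

Trigger date Oct 21, 1998 + 30 calendar days = Nov 20, 1998.
Since Nov 20, 1998 is a Friday and not a holiday, the date is unchanged.
Add the 45 calendar-day extension to Nov 20, 1998: Jan 4, 1999.
Since Jan 4, 1999 is a Monday and not a holiday, the date is unchanged.
Final deadline: Jan 4, 1999.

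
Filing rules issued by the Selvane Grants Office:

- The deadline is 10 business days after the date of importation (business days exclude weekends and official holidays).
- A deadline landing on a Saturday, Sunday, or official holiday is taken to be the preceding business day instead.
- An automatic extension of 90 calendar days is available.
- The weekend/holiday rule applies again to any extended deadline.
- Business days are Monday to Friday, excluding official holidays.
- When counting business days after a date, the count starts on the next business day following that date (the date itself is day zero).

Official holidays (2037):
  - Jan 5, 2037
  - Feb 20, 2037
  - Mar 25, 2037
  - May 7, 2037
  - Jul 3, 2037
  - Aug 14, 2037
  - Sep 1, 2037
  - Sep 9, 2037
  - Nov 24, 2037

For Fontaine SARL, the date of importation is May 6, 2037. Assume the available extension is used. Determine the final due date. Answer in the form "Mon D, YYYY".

Aug 19, 2037

Starting the day after May 6, 2037 and counting 10 business days lands on May 21, 2037.
Since May 21, 2037 is a Thursday and not a holiday, the date is unchanged.
With the 90-day extension, May 21, 2037 becomes Aug 19, 2037.
Since Aug 19, 2037 is a Wednesday and not a holiday, the date is unchanged.
The final due date is Aug 19, 2037.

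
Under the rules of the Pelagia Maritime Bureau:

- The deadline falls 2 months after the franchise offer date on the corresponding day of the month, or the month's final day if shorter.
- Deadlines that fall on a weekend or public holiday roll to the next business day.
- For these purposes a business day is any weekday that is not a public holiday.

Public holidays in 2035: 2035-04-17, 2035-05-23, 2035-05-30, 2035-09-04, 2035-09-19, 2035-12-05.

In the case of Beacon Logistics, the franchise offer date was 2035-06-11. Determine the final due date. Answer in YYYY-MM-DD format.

2 months from 2035-06-11 is 2035-08-11.
2035-08-11 falls on a Saturday. Rolling to the next business day gives 2035-08-13, a Monday.
Final deadline: 2035-08-13.

2035-08-13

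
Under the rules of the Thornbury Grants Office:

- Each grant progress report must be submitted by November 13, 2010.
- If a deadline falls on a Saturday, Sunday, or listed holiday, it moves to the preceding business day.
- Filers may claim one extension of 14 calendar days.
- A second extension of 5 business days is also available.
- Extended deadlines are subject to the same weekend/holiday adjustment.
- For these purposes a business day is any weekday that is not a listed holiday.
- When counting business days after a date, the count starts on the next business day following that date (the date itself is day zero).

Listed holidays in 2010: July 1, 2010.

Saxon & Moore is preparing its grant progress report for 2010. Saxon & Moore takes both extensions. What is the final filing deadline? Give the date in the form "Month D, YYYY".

Start from the fixed due date, November 13, 2010.
Because November 13, 2010 is a Saturday, the deadline becomes November 12, 2010 (Friday).
Add the 14 calendar-day extension to November 12, 2010: November 26, 2010.
Since November 26, 2010 is a Friday and not a holiday, the date is unchanged.
Applying the 5-business-day extension: 5 business days after November 26, 2010 is December 3, 2010.
December 3, 2010 falls on a Friday, which is a business day, so no adjustment is needed.
The final due date is December 3, 2010.

December 3, 2010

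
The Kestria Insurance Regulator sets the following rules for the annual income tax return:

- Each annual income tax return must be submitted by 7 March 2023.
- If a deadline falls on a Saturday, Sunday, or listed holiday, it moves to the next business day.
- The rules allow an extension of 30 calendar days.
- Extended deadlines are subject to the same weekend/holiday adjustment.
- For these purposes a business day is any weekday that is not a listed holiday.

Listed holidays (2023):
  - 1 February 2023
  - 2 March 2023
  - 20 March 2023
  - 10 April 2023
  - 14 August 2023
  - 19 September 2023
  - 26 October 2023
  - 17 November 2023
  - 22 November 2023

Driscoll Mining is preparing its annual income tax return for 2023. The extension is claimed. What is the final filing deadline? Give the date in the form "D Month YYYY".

6 April 2023

The stated deadline is 7 March 2023.
7 March 2023 is a Tuesday and not a listed holiday, so it stands.
Applying the 30-calendar-day extension: 7 March 2023 + 30 days = 6 April 2023.
Since 6 April 2023 is a Thursday and not a holiday, the date is unchanged.
Deadline: 6 April 2023.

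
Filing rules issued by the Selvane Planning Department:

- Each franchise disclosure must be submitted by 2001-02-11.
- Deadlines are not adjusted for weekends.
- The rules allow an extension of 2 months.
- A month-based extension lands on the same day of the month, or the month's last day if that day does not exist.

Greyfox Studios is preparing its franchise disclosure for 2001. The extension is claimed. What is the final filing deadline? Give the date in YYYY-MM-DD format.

2001-04-11

Start from the fixed due date, 2001-02-11.
2001-02-11 falls on a Sunday. The rules make no weekend/holiday allowance, so it remains 2001-02-11.
Add 2 months to 2001-02-11: 2001-04-11.
2001-04-11 falls on a Wednesday. The rules make no weekend/holiday allowance, so it remains 2001-04-11.
So the filing is due 2001-04-11.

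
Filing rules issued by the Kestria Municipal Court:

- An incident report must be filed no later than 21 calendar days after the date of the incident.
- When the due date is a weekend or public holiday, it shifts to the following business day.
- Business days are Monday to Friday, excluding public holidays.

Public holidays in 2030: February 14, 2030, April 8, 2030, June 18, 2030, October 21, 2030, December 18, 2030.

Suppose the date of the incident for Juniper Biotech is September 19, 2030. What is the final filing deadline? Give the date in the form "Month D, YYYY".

October 10, 2030

From September 19, 2030, 21 calendar days later is October 10, 2030.
October 10, 2030 falls on a Thursday, which is a business day, so no adjustment is needed.
So the filing is due October 10, 2030.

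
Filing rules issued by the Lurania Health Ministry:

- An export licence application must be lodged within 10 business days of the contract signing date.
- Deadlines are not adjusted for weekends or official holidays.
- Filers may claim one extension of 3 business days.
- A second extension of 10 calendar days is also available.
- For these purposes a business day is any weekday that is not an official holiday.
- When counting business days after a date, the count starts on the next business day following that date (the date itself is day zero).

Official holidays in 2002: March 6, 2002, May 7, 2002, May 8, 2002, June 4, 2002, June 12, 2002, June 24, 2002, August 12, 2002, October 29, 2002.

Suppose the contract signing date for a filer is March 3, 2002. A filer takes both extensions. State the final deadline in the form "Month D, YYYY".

March 31, 2002

Counting 10 business days after March 3, 2002 (skipping weekends and listed holidays) reaches March 18, 2002.
March 18, 2002 falls on a Monday. The rules make no weekend/holiday allowance, so it remains March 18, 2002.
Counting 3 further business days from March 18, 2002 reaches March 21, 2002.
March 21, 2002 is a Thursday; no weekend or holiday adjustment applies.
With the 10-day extension, March 21, 2002 becomes March 31, 2002.
No adjustment is made for weekends or holidays, so March 31, 2002 stands.
So the filing is due March 31, 2002.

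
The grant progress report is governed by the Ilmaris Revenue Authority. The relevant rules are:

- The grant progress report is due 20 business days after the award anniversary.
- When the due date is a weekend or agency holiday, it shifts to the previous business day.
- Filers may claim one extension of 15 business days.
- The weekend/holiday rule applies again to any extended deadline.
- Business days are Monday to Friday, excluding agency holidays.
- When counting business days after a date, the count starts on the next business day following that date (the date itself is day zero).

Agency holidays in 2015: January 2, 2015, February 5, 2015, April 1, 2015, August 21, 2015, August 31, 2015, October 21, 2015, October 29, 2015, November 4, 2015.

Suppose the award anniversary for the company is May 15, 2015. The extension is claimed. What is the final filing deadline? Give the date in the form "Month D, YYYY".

Counting 20 business days after May 15, 2015 (skipping weekends and listed holidays) reaches June 12, 2015.
June 12, 2015 (Friday) is already a business day.
The 15-business-day extension runs from June 12, 2015 to July 3, 2015.
July 3, 2015 is a Friday and not a listed holiday, so it stands.
Deadline: July 3, 2015.

July 3, 2015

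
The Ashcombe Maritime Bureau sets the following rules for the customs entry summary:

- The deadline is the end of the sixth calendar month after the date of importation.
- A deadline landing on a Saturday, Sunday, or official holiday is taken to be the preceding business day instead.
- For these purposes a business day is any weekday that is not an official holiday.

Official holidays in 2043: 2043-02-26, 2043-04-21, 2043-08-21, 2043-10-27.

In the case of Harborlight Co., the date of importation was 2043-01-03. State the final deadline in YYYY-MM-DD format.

2043-07-31

The sixth month after 2043-01-03 is July 2043, whose last day is 2043-07-31.
Since 2043-07-31 is a Friday and not a holiday, the date is unchanged.
The final due date is 2043-07-31.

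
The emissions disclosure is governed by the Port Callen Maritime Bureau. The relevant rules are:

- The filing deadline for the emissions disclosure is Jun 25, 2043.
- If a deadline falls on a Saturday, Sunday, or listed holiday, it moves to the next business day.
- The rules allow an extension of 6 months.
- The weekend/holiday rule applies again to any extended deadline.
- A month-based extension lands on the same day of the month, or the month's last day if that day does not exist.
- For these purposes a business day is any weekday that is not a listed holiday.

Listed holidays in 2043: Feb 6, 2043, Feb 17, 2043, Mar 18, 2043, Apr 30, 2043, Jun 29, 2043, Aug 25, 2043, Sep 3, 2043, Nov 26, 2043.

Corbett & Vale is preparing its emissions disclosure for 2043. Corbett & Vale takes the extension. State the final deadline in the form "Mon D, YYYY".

Start from the fixed due date, Jun 25, 2043.
Jun 25, 2043 falls on a Thursday, which is a business day, so no adjustment is needed.
The 6 months extension carries Jun 25, 2043 to Dec 25, 2043.
Since Dec 25, 2043 is a Friday and not a holiday, the date is unchanged.
Final deadline: Dec 25, 2043.

Dec 25, 2043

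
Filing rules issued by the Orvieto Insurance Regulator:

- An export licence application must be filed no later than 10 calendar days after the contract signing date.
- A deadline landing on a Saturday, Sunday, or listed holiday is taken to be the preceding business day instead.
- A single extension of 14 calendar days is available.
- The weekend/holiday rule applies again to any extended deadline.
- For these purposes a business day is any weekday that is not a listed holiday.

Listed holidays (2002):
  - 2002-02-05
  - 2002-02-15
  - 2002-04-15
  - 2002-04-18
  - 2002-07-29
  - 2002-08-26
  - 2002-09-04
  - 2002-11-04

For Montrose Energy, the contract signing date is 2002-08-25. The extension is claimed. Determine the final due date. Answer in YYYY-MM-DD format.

2002-09-17

10 calendar days after 2002-08-25 is 2002-09-04.
2002-09-04 falls on a listed holiday. Rolling to the preceding business day gives 2002-09-03, a Tuesday.
Applying the 14-calendar-day extension: 2002-09-03 + 14 days = 2002-09-17.
2002-09-17 (Tuesday) is already a business day.
Deadline: 2002-09-17.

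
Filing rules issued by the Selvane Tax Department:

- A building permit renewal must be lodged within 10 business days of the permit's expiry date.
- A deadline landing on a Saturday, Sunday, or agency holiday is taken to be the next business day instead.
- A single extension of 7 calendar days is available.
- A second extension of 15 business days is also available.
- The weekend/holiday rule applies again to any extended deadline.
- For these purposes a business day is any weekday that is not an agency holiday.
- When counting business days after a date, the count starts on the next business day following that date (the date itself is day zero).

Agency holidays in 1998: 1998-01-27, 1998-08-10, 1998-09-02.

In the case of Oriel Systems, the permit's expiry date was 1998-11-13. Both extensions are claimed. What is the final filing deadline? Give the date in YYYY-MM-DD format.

1998-12-25

Starting the day after 1998-11-13 and counting 10 business days lands on 1998-11-27.
Since 1998-11-27 is a Friday and not a holiday, the date is unchanged.
The 7-calendar-day extension moves the deadline from 1998-11-27 to 1998-12-04.
1998-12-04 falls on a Friday, which is a business day, so no adjustment is needed.
The 15-business-day extension runs from 1998-12-04 to 1998-12-25.
1998-12-25 (Friday) is already a business day.
So the filing is due 1998-12-25.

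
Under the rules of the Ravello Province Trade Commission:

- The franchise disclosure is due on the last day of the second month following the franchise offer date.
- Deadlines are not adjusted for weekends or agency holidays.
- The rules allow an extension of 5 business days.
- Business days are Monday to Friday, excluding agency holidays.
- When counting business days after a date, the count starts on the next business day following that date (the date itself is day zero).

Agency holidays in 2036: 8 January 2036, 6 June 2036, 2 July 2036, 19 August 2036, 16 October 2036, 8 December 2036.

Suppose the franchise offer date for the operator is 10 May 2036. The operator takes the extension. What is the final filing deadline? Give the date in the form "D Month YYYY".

The second month after 10 May 2036 is July 2036, whose last day is 31 July 2036.
31 July 2036 falls on a Thursday. The rules make no weekend/holiday allowance, so it remains 31 July 2036.
The 5-business-day extension runs from 31 July 2036 to 7 August 2036.
7 August 2036 is a Thursday; no weekend or holiday adjustment applies.
Final deadline: 7 August 2036.

7 August 2036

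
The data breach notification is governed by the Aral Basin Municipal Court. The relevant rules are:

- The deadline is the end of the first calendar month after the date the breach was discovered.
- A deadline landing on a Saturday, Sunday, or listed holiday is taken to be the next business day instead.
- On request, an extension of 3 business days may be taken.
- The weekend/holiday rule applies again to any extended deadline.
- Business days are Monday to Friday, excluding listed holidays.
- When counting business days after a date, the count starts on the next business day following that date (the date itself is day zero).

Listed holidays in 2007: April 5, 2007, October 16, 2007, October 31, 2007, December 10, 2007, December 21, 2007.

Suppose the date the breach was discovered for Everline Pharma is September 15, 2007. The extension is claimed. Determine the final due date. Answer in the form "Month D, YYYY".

November 6, 2007

1 month after September 15, 2007 is October 2007; that month ends on October 31, 2007.
October 31, 2007 is a listed holiday; the next business day is November 1, 2007 (Thursday).
Applying the 3-business-day extension: 3 business days after November 1, 2007 is November 6, 2007.
Since November 6, 2007 is a Tuesday and not a holiday, the date is unchanged.
So the filing is due November 6, 2007.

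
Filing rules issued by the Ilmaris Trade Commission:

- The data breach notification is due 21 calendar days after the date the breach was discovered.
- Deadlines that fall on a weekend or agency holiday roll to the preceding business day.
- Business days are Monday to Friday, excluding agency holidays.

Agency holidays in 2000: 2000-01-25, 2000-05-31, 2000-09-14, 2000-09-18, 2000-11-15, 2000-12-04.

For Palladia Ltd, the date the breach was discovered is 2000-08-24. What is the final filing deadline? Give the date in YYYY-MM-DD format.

Adding 21 calendar days to 2000-08-24 gives 2000-09-14.
2000-09-14 is a listed holiday; the preceding business day is 2000-09-13 (Wednesday).
The final due date is 2000-09-13.

2000-09-13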